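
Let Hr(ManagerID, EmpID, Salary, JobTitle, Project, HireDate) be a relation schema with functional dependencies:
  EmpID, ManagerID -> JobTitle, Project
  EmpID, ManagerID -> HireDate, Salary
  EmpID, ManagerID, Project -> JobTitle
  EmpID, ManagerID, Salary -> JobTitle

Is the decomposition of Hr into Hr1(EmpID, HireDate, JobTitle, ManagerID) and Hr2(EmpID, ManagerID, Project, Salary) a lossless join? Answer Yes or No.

Yes

The shared attributes are {EmpID, ManagerID} and {EmpID, ManagerID}⁺ = {EmpID, HireDate, JobTitle, ManagerID, Project, Salary}.
Since Hr1 ⊆ {EmpID, HireDate, JobTitle, ManagerID, Project, Salary}, the intersection is a superkey of Hr1; the decomposition is lossless.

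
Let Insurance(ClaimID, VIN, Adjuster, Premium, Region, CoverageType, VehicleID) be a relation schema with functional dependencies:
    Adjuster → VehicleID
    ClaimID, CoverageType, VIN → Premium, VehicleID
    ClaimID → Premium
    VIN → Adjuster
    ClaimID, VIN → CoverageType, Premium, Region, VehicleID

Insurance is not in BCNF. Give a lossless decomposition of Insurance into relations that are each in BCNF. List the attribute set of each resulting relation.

{Adjuster, VIN}; {Adjuster, VehicleID}; {ClaimID, CoverageType, Region, VIN}; {ClaimID, Premium}

Candidate key of the original relation: {ClaimID, VIN}.
{Adjuster, ClaimID, CoverageType, Premium, Region, VIN, VehicleID}: {Adjuster} determines {Adjuster, VehicleID} here but is not a superkey — split on Adjuster → VehicleID, giving {Adjuster, VehicleID} and {Adjuster, ClaimID, CoverageType, Premium, Region, VIN}.
{Adjuster, VehicleID} has no BCNF violation.
{Adjuster, ClaimID, CoverageType, Premium, Region, VIN}: {ClaimID} determines {ClaimID, Premium} here but is not a superkey — split on ClaimID → Premium, giving {ClaimID, Premium} and {Adjuster, ClaimID, CoverageType, Region, VIN}.
{ClaimID, Premium} has no BCNF violation.
{Adjuster, ClaimID, CoverageType, Region, VIN}: {VIN} determines {Adjuster, VIN} here but is not a superkey — split on VIN → Adjuster, giving {Adjuster, VIN} and {ClaimID, CoverageType, Region, VIN}.
{Adjuster, VIN} has no BCNF violation.
{ClaimID, CoverageType, Region, VIN} has no BCNF violation.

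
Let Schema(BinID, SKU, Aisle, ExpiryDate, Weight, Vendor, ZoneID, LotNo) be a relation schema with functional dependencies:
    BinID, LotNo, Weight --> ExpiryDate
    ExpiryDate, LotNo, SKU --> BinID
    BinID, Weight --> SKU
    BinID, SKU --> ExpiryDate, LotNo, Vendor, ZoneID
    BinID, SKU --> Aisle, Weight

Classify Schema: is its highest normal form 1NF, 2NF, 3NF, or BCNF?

Candidate keys: {BinID, SKU}, {BinID, Weight}, {ExpiryDate, LotNo, SKU}. Prime attributes: {BinID, ExpiryDate, LotNo, SKU, Weight}.
Every FD has a superkey on the left, so the relation is in BCNF.

BCNF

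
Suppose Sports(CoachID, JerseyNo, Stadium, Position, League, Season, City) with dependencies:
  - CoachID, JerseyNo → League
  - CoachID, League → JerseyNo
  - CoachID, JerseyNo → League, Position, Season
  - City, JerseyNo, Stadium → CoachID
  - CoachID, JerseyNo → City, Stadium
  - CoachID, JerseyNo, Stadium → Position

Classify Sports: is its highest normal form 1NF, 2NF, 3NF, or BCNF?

BCNF

Candidate keys: {City, JerseyNo, Stadium}, {CoachID, JerseyNo}, {CoachID, League}. Prime attributes: {City, CoachID, JerseyNo, League, Stadium}.
Every FD has a superkey on the left, so the relation is in BCNF.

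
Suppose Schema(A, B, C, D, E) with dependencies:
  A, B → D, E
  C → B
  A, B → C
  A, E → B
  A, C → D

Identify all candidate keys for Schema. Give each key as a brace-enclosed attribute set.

{A, B}, {A, C}, {A, E}

No FD produces {A}, so it must be in every candidate key.
{A, B} is a candidate key since {A, B}⁺ = {A, B, C, D, E} covers every attribute.
{A, C} is a candidate key since {A, C}⁺ = {A, B, C, D, E} covers every attribute.
{A, E} is a candidate key since {A, E}⁺ = {A, B, C, D, E} covers every attribute.
No proper subset of any of these is a key, and no other minimal superkey exists.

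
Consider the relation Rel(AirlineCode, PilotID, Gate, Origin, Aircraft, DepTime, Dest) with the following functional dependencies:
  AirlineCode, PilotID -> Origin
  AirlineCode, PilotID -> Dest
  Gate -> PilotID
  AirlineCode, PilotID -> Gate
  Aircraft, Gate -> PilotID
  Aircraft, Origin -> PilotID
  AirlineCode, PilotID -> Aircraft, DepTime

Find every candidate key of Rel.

Attributes never on any right-hand side: {AirlineCode} — every candidate key must contain it.
{AirlineCode, Gate} is a candidate key since {AirlineCode, Gate}⁺ = {Aircraft, AirlineCode, DepTime, Dest, Gate, Origin, PilotID} covers every attribute.
{AirlineCode, PilotID} is a candidate key since {AirlineCode, PilotID}⁺ = {Aircraft, AirlineCode, DepTime, Dest, Gate, Origin, PilotID} covers every attribute.
{Aircraft, AirlineCode, Origin} is a candidate key since {Aircraft, AirlineCode, Origin}⁺ = {Aircraft, AirlineCode, DepTime, Dest, Gate, Origin, PilotID} covers every attribute.
Any other superkey properly contains one of these, so there are no further candidate keys.

{Aircraft, AirlineCode, Origin}, {AirlineCode, Gate}, {AirlineCode, PilotID}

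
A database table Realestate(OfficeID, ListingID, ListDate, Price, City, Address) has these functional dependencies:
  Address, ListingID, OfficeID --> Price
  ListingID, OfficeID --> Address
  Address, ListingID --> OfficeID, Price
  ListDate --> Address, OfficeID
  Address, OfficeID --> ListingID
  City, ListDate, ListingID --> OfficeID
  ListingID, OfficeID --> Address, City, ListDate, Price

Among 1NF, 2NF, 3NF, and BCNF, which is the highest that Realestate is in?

BCNF

Candidate keys: {Address, ListingID}, {Address, OfficeID}, {ListDate}, {ListingID, OfficeID}. Prime attributes: {Address, ListDate, ListingID, OfficeID}.
Each dependency's left side is a superkey — BCNF holds.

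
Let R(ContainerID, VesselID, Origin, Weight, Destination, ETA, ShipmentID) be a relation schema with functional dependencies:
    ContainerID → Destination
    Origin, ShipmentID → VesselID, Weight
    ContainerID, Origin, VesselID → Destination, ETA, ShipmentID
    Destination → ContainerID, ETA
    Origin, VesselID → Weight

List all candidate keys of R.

No FD produces {Origin}, so it must be in every candidate key.
{ContainerID, Origin, ShipmentID}⁺ = {ContainerID, Destination, ETA, Origin, ShipmentID, VesselID, Weight} — all of the relation — so {ContainerID, Origin, ShipmentID} is a candidate key.
{ContainerID, Origin, VesselID}⁺ = {ContainerID, Destination, ETA, Origin, ShipmentID, VesselID, Weight} — all of the relation — so {ContainerID, Origin, VesselID} is a candidate key.
{Destination, Origin, ShipmentID}⁺ = {ContainerID, Destination, ETA, Origin, ShipmentID, VesselID, Weight} — all of the relation — so {Destination, Origin, ShipmentID} is a candidate key.
{Destination, Origin, VesselID}⁺ = {ContainerID, Destination, ETA, Origin, ShipmentID, VesselID, Weight} — all of the relation — so {Destination, Origin, VesselID} is a candidate key.
These are minimal and exhaustive — every other superkey contains one of them.

{ContainerID, Origin, ShipmentID}, {ContainerID, Origin, VesselID}, {Destination, Origin, ShipmentID}, {Destination, Origin, VesselID}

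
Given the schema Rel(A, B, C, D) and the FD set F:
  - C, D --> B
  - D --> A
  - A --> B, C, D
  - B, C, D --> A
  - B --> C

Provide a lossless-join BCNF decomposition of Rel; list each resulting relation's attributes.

Candidate keys of the original relation: {A}, {D}.
In {A, B, C, D}, {B} is not a superkey ({B}⁺ restricted to this set is {B, C}), so split on B --> C into {B, C} and {A, B, D}.
{B, C} is in BCNF.
{A, B, D} is in BCNF.

{A, B, D}; {B, C}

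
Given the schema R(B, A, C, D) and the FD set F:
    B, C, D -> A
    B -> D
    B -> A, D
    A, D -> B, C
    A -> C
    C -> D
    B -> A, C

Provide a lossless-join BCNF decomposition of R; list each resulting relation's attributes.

{A, B, C}; {C, D}

Candidate keys of the original relation: {A}, {B}.
Within {A, B, C, D}: {C}⁺ ∩ {A, B, C, D} = {C, D}, not the whole set, so C -> D violates BCNF; decompose into {C, D} and {A, B, C}.
{C, D}: every determinant is a superkey — BCNF.
{A, B, C}: every determinant is a superkey — BCNF.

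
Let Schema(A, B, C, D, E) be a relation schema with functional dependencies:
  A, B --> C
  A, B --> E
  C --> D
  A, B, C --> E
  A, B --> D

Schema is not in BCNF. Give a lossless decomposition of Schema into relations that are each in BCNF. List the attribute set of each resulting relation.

Candidate key of the original relation: {A, B}.
Within {A, B, C, D, E}: {C}⁺ ∩ {A, B, C, D, E} = {C, D}, not the whole set, so C --> D violates BCNF; decompose into {C, D} and {A, B, C, E}.
{C, D} has no BCNF violation.
{A, B, C, E} has no BCNF violation.

{A, B, C, E}; {C, D}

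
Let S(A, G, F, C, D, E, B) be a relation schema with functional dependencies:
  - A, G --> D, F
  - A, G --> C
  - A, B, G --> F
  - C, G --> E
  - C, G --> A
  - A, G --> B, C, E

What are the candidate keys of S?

Attributes never on any right-hand side: {G} — every candidate key must contain it.
{A, G} is a candidate key since {A, G}⁺ = {A, B, C, D, E, F, G} covers every attribute.
{C, G} is a candidate key since {C, G}⁺ = {A, B, C, D, E, F, G} covers every attribute.
Any other superkey properly contains one of these, so there are no further candidate keys.

{A, G}, {C, G}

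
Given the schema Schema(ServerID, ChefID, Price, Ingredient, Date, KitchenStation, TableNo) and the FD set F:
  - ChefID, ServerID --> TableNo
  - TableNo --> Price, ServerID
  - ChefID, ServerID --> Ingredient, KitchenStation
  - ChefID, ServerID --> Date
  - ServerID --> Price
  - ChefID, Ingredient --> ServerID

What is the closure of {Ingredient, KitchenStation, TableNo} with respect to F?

{Ingredient, KitchenStation, Price, ServerID, TableNo}

Start with {Ingredient, KitchenStation, TableNo}.
TableNo --> Price, ServerID applies; add {Price, ServerID} → now {Ingredient, KitchenStation, Price, ServerID, TableNo}.
No further FD applies.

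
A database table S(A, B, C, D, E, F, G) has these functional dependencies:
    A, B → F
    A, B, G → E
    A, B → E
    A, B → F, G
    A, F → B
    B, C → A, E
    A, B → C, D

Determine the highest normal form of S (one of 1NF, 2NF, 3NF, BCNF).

BCNF

Candidate keys: {A, B}, {A, F}, {B, C}. Prime attributes: {A, B, C, F}.
The left-hand side of every FD is a superkey, so BCNF is satisfied.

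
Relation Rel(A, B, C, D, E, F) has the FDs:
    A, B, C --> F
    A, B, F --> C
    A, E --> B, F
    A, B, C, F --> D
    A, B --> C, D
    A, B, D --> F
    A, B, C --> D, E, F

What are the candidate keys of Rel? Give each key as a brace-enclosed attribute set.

{A} never appears on the right of any FD, so every key must include it.
{A, B}⁺ = {A, B, C, D, E, F}, which is every attribute, so {A, B} is a candidate key.
{A, E}⁺ = {A, B, C, D, E, F}, which is every attribute, so {A, E} is a candidate key.
These are minimal and exhaustive — every other superkey contains one of them.

{A, B}, {A, E}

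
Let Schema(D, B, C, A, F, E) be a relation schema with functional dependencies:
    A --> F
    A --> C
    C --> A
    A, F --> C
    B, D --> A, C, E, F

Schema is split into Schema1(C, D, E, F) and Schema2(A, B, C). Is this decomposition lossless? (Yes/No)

Schema1 ∩ Schema2 = {C}; its closure under F is {A, C, F}.
Schema1 ⊄ {A, C, F} and Schema2 ⊄ {A, C, F}, so the split is lossy.

No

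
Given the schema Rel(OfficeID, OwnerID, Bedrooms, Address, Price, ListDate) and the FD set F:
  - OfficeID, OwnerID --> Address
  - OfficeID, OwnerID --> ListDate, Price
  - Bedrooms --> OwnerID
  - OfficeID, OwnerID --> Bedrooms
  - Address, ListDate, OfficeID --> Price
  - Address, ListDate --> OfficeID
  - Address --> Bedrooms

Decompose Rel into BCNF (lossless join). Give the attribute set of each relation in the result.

{Address, Bedrooms}; {Address, ListDate, OfficeID, Price}; {Bedrooms, OwnerID}

Candidate keys of the original relation: {Address, ListDate}, {Address, OfficeID}, {Bedrooms, OfficeID}, {OfficeID, OwnerID}.
In {Address, Bedrooms, ListDate, OfficeID, OwnerID, Price}, {Bedrooms} is not a superkey ({Bedrooms}⁺ restricted to this set is {Bedrooms, OwnerID}), so split on Bedrooms --> OwnerID into {Bedrooms, OwnerID} and {Address, Bedrooms, ListDate, OfficeID, Price}.
{Bedrooms, OwnerID}: every determinant is a superkey — BCNF.
In {Address, Bedrooms, ListDate, OfficeID, Price}, {Address} is not a superkey ({Address}⁺ restricted to this set is {Address, Bedrooms}), so split on Address --> Bedrooms into {Address, Bedrooms} and {Address, ListDate, OfficeID, Price}.
{Address, Bedrooms}: every determinant is a superkey — BCNF.
{Address, ListDate, OfficeID, Price}: every determinant is a superkey — BCNF.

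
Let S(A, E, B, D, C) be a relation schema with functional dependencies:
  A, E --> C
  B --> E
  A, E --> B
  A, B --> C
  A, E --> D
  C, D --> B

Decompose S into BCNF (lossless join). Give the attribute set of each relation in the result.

Candidate keys of the original relation: {A, B}, {A, C, D}, {A, E}.
In {A, B, C, D, E}, {B} is not a superkey ({B}⁺ restricted to this set is {B, E}), so split on B --> E into {B, E} and {A, B, C, D}.
{B, E} is in BCNF.
In {A, B, C, D}, {C, D} is not a superkey ({C, D}⁺ restricted to this set is {B, C, D}), so split on C, D --> B into {B, C, D} and {A, C, D}.
{B, C, D} is in BCNF.
{A, C, D} is in BCNF.

{A, C, D}; {B, C, D}; {B, E}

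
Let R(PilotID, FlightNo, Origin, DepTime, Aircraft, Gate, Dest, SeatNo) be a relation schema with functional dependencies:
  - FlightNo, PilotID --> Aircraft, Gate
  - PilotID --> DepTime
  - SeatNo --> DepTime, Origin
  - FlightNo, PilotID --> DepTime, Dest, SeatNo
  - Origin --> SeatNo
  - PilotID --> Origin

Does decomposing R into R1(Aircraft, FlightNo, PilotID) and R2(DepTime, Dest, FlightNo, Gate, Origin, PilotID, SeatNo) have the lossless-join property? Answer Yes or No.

Yes

Common attributes: {FlightNo, PilotID}; their closure is {Aircraft, DepTime, Dest, FlightNo, Gate, Origin, PilotID, SeatNo}.
Since R1 ⊆ {Aircraft, DepTime, Dest, FlightNo, Gate, Origin, PilotID, SeatNo}, the intersection is a superkey of R1; the decomposition is lossless.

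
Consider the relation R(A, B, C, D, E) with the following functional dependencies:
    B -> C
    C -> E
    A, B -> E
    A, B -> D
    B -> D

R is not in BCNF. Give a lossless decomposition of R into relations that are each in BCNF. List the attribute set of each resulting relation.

{A, B}; {B, C, D}; {C, E}

Candidate key of the original relation: {A, B}.
In {A, B, C, D, E}, {B} is not a superkey ({B}⁺ restricted to this set is {B, C, D, E}), so split on B -> C, D, E into {B, C, D, E} and {A, B}.
In {B, C, D, E}, {C} is not a superkey ({C}⁺ restricted to this set is {C, E}), so split on C -> E into {C, E} and {B, C, D}.
{C, E}: every determinant is a superkey — BCNF.
{B, C, D}: every determinant is a superkey — BCNF.
{A, B}: every determinant is a superkey — BCNF.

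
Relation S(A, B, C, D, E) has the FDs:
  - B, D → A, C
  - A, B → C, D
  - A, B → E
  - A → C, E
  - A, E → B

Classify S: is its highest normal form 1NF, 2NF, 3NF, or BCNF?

BCNF

Candidate keys: {A}, {B, D}. Prime attributes: {A, B, D}.
Each dependency's left side is a superkey — BCNF holds.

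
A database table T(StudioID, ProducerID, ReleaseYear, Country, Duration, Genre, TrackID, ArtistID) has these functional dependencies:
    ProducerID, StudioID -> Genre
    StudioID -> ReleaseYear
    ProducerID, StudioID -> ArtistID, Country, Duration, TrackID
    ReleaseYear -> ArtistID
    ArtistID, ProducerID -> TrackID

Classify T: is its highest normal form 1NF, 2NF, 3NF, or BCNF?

Candidate key: {ProducerID, StudioID}. Prime attributes: {ProducerID, StudioID}.
StudioID -> ReleaseYear breaks BCNF: {StudioID}⁺ = {ArtistID, ReleaseYear, StudioID}, so {StudioID} is not a superkey.
StudioID -> ReleaseYear determines the non-prime attribute {ReleaseYear} from a non-superkey — 3NF is violated.
Since {StudioID} ⊂ {ProducerID, StudioID} and {StudioID}⁺ ⊇ {ArtistID, ReleaseYear} with {ArtistID, ReleaseYear} non-prime, there is a partial dependency; 2NF fails.

1NF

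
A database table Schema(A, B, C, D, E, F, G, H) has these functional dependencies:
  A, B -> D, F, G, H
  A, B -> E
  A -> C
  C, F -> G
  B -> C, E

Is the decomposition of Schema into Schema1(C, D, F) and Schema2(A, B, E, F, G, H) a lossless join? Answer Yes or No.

No

Common attributes: {F}; their closure is {F}.
Schema1 ⊄ {F} and Schema2 ⊄ {F}, so the split is lossy.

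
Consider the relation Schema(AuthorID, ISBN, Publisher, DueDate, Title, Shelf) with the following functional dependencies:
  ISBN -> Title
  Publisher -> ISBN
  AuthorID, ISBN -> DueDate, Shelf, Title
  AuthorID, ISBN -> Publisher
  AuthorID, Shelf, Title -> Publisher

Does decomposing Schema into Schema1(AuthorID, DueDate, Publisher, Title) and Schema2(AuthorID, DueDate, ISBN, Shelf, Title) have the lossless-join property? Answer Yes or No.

Schema1 ∩ Schema2 = {AuthorID, DueDate, Title}; its closure under F is {AuthorID, DueDate, Title}.
The closure covers neither Schema1 nor Schema2 entirely; the join is not lossless.

No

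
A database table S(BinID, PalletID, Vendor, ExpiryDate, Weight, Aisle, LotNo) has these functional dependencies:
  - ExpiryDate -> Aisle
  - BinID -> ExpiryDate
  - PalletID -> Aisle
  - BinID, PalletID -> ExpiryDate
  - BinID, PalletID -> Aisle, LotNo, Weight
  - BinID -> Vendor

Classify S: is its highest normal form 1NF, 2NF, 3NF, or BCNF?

Candidate key: {BinID, PalletID}. Prime attributes: {BinID, PalletID}.
ExpiryDate -> Aisle breaks BCNF: {ExpiryDate}⁺ = {Aisle, ExpiryDate}, so {ExpiryDate} is not a superkey.
Because {Aisle} is non-prime and the left side of ExpiryDate -> Aisle is not a superkey, the relation is not in 3NF.
Since {BinID} ⊂ {BinID, PalletID} and {BinID}⁺ ⊇ {Aisle, ExpiryDate, Vendor} with {Aisle, ExpiryDate, Vendor} non-prime, there is a partial dependency; 2NF fails.

1NF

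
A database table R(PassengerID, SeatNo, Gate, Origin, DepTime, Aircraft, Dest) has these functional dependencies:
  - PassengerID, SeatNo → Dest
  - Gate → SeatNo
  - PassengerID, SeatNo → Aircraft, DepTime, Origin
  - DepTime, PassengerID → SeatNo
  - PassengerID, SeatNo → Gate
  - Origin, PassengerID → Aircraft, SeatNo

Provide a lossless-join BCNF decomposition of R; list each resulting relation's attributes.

{Aircraft, DepTime, Dest, Gate, Origin, PassengerID}; {Gate, SeatNo}

Candidate keys of the original relation: {DepTime, PassengerID}, {Gate, PassengerID}, {Origin, PassengerID}, {PassengerID, SeatNo}.
{Aircraft, DepTime, Dest, Gate, Origin, PassengerID, SeatNo}: {Gate} determines {Gate, SeatNo} here but is not a superkey — split on Gate → SeatNo, giving {Gate, SeatNo} and {Aircraft, DepTime, Dest, Gate, Origin, PassengerID}.
{Gate, SeatNo} has no BCNF violation.
{Aircraft, DepTime, Dest, Gate, Origin, PassengerID} has no BCNF violation.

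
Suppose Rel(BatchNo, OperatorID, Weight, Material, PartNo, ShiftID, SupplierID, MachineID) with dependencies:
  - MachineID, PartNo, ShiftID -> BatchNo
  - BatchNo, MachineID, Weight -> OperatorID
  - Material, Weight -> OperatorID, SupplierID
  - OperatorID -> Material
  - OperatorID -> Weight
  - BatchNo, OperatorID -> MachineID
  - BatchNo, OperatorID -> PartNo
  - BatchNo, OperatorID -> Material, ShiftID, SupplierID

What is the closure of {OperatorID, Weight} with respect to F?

{Material, OperatorID, SupplierID, Weight}

Start with {OperatorID, Weight}.
OperatorID -> Material applies; add {Material} → now {Material, OperatorID, Weight}.
Material, Weight -> OperatorID, SupplierID applies; add {SupplierID} → now {Material, OperatorID, SupplierID, Weight}.
No further FD applies.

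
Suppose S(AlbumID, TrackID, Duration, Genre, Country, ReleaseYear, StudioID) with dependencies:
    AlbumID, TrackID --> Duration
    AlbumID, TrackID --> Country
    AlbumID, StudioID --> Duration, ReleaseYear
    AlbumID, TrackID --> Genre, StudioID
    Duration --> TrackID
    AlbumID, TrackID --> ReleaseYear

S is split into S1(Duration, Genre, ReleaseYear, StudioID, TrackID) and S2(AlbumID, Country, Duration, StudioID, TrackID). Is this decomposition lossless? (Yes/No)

S1 ∩ S2 = {Duration, StudioID, TrackID}; its closure under F is {Duration, StudioID, TrackID}.
S1 ⊄ {Duration, StudioID, TrackID} and S2 ⊄ {Duration, StudioID, TrackID}, so the split is lossy.

No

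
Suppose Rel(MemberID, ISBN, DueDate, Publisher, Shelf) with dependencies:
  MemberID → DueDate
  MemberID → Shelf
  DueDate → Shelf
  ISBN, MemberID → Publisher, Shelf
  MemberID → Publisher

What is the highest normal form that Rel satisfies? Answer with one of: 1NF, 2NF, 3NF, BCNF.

1NF

Candidate key: {ISBN, MemberID}. Prime attributes: {ISBN, MemberID}.
MemberID → DueDate: {MemberID}⁺ = {DueDate, MemberID, Publisher, Shelf}, which is not all of the attributes, so the left side is not a superkey — BCNF is violated.
MemberID → DueDate determines the non-prime attribute {DueDate} from a non-superkey — 3NF is violated.
{MemberID} is a proper subset of the key {ISBN, MemberID}, and {MemberID}⁺ contains the non-prime attributes {DueDate, Publisher, Shelf} — a partial dependency, so 2NF is violated.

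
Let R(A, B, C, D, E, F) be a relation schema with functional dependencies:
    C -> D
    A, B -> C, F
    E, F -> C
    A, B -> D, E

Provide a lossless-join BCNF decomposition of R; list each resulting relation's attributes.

Candidate key of the original relation: {A, B}.
{A, B, C, D, E, F}: {C} determines {C, D} here but is not a superkey — split on C -> D, giving {C, D} and {A, B, C, E, F}.
{C, D}: every determinant is a superkey — BCNF.
{A, B, C, E, F}: {E, F} determines {C, E, F} here but is not a superkey — split on E, F -> C, giving {C, E, F} and {A, B, E, F}.
{C, E, F}: every determinant is a superkey — BCNF.
{A, B, E, F}: every determinant is a superkey — BCNF.

{A, B, E, F}; {C, D}; {C, E, F}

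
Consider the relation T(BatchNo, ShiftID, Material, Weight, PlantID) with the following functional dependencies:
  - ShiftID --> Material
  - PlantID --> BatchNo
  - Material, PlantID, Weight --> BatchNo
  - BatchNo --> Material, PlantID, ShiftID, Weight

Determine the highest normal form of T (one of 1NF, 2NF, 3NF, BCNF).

Candidate keys: {BatchNo}, {PlantID}. Prime attributes: {BatchNo, PlantID}.
ShiftID --> Material breaks BCNF: {ShiftID}⁺ = {Material, ShiftID}, so {ShiftID} is not a superkey.
ShiftID --> Material has non-prime {Material} on the right and a non-superkey on the left, so 3NF fails.
Every candidate key is a single attribute, so no partial dependency is possible; 2NF holds.

2NF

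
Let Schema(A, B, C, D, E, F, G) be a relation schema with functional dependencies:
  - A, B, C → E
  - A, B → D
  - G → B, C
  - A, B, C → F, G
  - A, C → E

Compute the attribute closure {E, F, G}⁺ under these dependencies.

Start with {E, F, G}.
G → B, C applies; add {B, C} → now {B, C, E, F, G}.
No further FD applies.

{B, C, E, F, G}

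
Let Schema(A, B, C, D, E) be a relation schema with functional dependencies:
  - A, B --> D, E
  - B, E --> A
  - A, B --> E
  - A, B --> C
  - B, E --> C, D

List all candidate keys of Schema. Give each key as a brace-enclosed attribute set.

{A, B}, {B, E}

{B} never appears on the right of any FD, so every key must include it.
Closure of {A, B} is {A, B, C, D, E}, the whole schema; {A, B} is a candidate key.
Closure of {B, E} is {A, B, C, D, E}, the whole schema; {B, E} is a candidate key.
No proper subset of any of these is a key, and no other minimal superkey exists.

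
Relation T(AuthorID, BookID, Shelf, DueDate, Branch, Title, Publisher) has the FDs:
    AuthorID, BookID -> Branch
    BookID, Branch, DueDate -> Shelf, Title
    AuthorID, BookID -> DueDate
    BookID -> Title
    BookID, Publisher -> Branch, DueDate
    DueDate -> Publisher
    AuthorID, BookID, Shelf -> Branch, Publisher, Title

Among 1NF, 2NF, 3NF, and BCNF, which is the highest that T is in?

1NF

Candidate key: {AuthorID, BookID}. Prime attributes: {AuthorID, BookID}.
For BookID, Branch, DueDate -> Shelf, Title we have {BookID, Branch, DueDate}⁺ = {BookID, Branch, DueDate, Publisher, Shelf, Title}; {BookID, Branch, DueDate} is not a superkey, so BCNF fails.
Because {Shelf, Title} are non-prime and the left side of BookID, Branch, DueDate -> Shelf, Title is not a superkey, the relation is not in 3NF.
{BookID} is a proper subset of the key {AuthorID, BookID}, and {BookID}⁺ contains the non-prime attribute {Title} — a partial dependency, so 2NF is violated.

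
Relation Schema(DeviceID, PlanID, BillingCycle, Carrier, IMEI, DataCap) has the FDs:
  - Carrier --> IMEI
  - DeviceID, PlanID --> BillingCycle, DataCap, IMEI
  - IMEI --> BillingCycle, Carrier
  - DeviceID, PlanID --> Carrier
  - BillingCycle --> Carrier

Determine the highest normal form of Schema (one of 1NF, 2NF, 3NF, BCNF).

Candidate key: {DeviceID, PlanID}. Prime attributes: {DeviceID, PlanID}.
Carrier --> IMEI: {Carrier}⁺ = {BillingCycle, Carrier, IMEI}, which is not all of the attributes, so the left side is not a superkey — BCNF is violated.
Carrier --> IMEI determines the non-prime attribute {IMEI} from a non-superkey — 3NF is violated.
No proper subset of a key has a non-prime attribute in its closure, so there is no partial dependency; 2NF holds.

2NF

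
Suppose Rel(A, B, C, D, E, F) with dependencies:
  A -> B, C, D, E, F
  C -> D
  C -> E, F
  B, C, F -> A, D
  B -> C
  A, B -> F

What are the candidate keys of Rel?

{A}, {B}

{A}⁺ = {A, B, C, D, E, F} — all of the relation — so {A} is a candidate key.
{B}⁺ = {A, B, C, D, E, F} — all of the relation — so {B} is a candidate key.
No proper subset of any of these is a key, and no other minimal superkey exists.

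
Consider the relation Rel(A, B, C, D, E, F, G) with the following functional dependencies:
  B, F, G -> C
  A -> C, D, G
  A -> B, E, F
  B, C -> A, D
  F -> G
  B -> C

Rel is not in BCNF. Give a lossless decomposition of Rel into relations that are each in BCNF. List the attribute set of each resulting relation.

{A, B, C, D, E, F}; {F, G}

Candidate keys of the original relation: {A}, {B}.
Within {A, B, C, D, E, F, G}: {F}⁺ ∩ {A, B, C, D, E, F, G} = {F, G}, not the whole set, so F -> G violates BCNF; decompose into {F, G} and {A, B, C, D, E, F}.
{F, G} is in BCNF.
{A, B, C, D, E, F} is in BCNF.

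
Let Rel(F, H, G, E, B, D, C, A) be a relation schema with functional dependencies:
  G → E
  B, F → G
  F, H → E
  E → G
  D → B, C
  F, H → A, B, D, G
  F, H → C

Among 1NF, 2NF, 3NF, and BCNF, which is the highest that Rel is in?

Candidate key: {F, H}. Prime attributes: {F, H}.
G → E breaks BCNF: {G}⁺ = {E, G}, so {G} is not a superkey.
G → E determines the non-prime attribute {E} from a non-superkey — 3NF is violated.
No non-prime attribute depends on a proper subset of any candidate key, so 2NF holds.

2NF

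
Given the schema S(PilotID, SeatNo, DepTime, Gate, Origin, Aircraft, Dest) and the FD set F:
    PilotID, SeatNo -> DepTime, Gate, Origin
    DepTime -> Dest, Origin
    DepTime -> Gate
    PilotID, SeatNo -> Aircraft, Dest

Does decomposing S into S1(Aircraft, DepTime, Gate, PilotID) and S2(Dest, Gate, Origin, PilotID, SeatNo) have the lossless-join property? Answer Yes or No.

S1 ∩ S2 = {Gate, PilotID}; its closure under F is {Gate, PilotID}.
The closure covers neither S1 nor S2 entirely; the join is not lossless.

No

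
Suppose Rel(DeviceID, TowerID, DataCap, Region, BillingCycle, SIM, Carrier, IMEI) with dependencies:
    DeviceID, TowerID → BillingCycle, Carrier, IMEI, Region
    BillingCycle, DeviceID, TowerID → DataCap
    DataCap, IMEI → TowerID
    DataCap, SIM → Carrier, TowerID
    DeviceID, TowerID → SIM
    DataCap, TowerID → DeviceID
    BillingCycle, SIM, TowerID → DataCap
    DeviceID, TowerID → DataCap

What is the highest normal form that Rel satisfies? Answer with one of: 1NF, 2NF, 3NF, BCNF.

BCNF

Candidate keys: {BillingCycle, SIM, TowerID}, {DataCap, IMEI}, {DataCap, SIM}, {DataCap, TowerID}, {DeviceID, TowerID}. Prime attributes: {BillingCycle, DataCap, DeviceID, IMEI, SIM, TowerID}.
The left-hand side of every FD is a superkey, so BCNF is satisfied.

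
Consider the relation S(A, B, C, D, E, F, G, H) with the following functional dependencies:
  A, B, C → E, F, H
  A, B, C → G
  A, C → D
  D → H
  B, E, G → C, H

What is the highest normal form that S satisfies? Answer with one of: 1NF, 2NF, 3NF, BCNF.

Candidate keys: {A, B, C}, {A, B, E, G}. Prime attributes: {A, B, C, E, G}.
For A, C → D we have {A, C}⁺ = {A, C, D, H}; {A, C} is not a superkey, so BCNF fails.
A, C → D determines the non-prime attribute {D} from a non-superkey — 3NF is violated.
The proper key subset {A, C} of {A, B, C} determines non-prime {D, H}, so the relation is not even in 2NF.

1NF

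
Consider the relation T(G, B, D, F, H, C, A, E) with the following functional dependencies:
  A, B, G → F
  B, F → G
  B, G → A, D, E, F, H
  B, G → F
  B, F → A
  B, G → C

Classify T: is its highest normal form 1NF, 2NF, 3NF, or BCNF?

Candidate keys: {B, F}, {B, G}. Prime attributes: {B, F, G}.
Each dependency's left side is a superkey — BCNF holds.

BCNF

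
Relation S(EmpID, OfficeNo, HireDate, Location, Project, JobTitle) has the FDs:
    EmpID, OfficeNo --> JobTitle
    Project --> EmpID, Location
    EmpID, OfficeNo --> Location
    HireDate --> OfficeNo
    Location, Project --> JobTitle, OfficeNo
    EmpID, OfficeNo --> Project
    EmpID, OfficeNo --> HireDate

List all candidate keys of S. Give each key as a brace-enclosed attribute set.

{Project}⁺ = {EmpID, HireDate, JobTitle, Location, OfficeNo, Project} — all of the relation — so {Project} is a candidate key.
{EmpID, HireDate}⁺ = {EmpID, HireDate, JobTitle, Location, OfficeNo, Project} — all of the relation — so {EmpID, HireDate} is a candidate key.
{EmpID, OfficeNo}⁺ = {EmpID, HireDate, JobTitle, Location, OfficeNo, Project} — all of the relation — so {EmpID, OfficeNo} is a candidate key.
These are minimal and exhaustive — every other superkey contains one of them.

{EmpID, HireDate}, {EmpID, OfficeNo}, {Project}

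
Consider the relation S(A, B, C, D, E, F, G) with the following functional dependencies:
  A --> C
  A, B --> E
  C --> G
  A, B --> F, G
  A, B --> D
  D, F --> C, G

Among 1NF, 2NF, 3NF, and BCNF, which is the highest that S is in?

Candidate key: {A, B}. Prime attributes: {A, B}.
A --> C breaks BCNF: {A}⁺ = {A, C, G}, so {A} is not a superkey.
A --> C determines the non-prime attribute {C} from a non-superkey — 3NF is violated.
Since {A} ⊂ {A, B} and {A}⁺ ⊇ {C, G} with {C, G} non-prime, there is a partial dependency; 2NF fails.

1NF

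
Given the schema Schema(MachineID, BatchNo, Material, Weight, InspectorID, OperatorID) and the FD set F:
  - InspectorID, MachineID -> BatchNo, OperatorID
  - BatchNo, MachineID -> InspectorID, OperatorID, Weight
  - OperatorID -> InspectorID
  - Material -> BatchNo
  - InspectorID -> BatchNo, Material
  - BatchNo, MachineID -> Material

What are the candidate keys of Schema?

{BatchNo, MachineID}, {InspectorID, MachineID}, {MachineID, Material}, {MachineID, OperatorID}

No FD produces {MachineID}, so it must be in every candidate key.
{BatchNo, MachineID} is a candidate key since {BatchNo, MachineID}⁺ = {BatchNo, InspectorID, MachineID, Material, OperatorID, Weight} covers every attribute.
{InspectorID, MachineID} is a candidate key since {InspectorID, MachineID}⁺ = {BatchNo, InspectorID, MachineID, Material, OperatorID, Weight} covers every attribute.
{MachineID, Material} is a candidate key since {MachineID, Material}⁺ = {BatchNo, InspectorID, MachineID, Material, OperatorID, Weight} covers every attribute.
{MachineID, OperatorID} is a candidate key since {MachineID, OperatorID}⁺ = {BatchNo, InspectorID, MachineID, Material, OperatorID, Weight} covers every attribute.
No proper subset of any of these is a key, and no other minimal superkey exists.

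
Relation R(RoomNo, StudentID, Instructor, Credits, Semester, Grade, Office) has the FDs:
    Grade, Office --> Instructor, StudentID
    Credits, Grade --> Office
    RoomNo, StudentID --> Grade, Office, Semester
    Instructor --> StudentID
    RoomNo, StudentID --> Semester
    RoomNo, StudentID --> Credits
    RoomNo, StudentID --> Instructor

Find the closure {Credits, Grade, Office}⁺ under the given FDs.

Start with {Credits, Grade, Office}.
Grade, Office --> Instructor, StudentID applies; add {Instructor, StudentID} → now {Credits, Grade, Instructor, Office, StudentID}.
No further FD applies.

{Credits, Grade, Instructor, Office, StudentID}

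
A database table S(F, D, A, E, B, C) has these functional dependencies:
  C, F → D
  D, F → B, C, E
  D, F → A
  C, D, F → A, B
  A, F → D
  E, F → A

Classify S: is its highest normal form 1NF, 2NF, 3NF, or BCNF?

BCNF

Candidate keys: {A, F}, {C, F}, {D, F}, {E, F}. Prime attributes: {A, C, D, E, F}.
Each dependency's left side is a superkey — BCNF holds.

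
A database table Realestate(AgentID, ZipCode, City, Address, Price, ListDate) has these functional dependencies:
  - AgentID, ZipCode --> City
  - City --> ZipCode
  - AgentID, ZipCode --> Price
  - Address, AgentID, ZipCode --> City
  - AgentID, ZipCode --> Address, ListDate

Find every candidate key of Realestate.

{AgentID} never appears on the right of any FD, so every key must include it.
Closure of {AgentID, City} is {Address, AgentID, City, ListDate, Price, ZipCode}, the whole schema; {AgentID, City} is a candidate key.
Closure of {AgentID, ZipCode} is {Address, AgentID, City, ListDate, Price, ZipCode}, the whole schema; {AgentID, ZipCode} is a candidate key.
No proper subset of any of these is a key, and no other minimal superkey exists.

{AgentID, City}, {AgentID, ZipCode}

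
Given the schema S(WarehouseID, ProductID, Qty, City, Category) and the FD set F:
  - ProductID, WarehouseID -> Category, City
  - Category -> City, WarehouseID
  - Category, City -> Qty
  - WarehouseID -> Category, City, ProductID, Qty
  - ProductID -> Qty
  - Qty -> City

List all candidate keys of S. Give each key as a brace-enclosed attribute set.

{Category}, {WarehouseID}

{Category}⁺ = {Category, City, ProductID, Qty, WarehouseID}, which is every attribute, so {Category} is a candidate key.
{WarehouseID}⁺ = {Category, City, ProductID, Qty, WarehouseID}, which is every attribute, so {WarehouseID} is a candidate key.
No proper subset of any of these is a key, and no other minimal superkey exists.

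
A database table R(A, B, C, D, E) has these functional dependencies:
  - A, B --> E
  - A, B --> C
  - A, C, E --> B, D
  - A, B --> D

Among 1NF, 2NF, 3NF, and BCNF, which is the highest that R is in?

Candidate keys: {A, B}, {A, C, E}. Prime attributes: {A, B, C, E}.
Every FD has a superkey on the left, so the relation is in BCNF.

BCNF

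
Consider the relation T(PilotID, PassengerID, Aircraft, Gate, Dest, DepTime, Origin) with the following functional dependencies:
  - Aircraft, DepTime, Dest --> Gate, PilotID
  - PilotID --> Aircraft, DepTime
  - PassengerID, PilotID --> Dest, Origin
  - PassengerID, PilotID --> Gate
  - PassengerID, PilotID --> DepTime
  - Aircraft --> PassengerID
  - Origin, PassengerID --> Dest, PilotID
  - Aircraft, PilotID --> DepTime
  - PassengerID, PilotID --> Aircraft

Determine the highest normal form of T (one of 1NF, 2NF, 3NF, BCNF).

Candidate keys: {Aircraft, DepTime, Dest}, {Aircraft, Origin}, {Origin, PassengerID}, {PilotID}. Prime attributes: {Aircraft, DepTime, Dest, Origin, PassengerID, PilotID}.
Aircraft --> PassengerID: {Aircraft}⁺ = {Aircraft, PassengerID}, which is not all of the attributes, so the left side is not a superkey — BCNF is violated.
But every attribute on its right side ({PassengerID}) is prime, and the same holds for every other non-superkey FD, so 3NF still holds.

3NF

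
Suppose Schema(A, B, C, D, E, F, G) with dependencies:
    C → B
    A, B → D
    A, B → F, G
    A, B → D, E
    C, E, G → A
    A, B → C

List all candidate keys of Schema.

{A, B}, {A, C}, {C, E, G}

{A, B}⁺ = {A, B, C, D, E, F, G}, which is every attribute, so {A, B} is a candidate key.
{A, C}⁺ = {A, B, C, D, E, F, G}, which is every attribute, so {A, C} is a candidate key.
{C, E, G}⁺ = {A, B, C, D, E, F, G}, which is every attribute, so {C, E, G} is a candidate key.
Any other superkey properly contains one of these, so there are no further candidate keys.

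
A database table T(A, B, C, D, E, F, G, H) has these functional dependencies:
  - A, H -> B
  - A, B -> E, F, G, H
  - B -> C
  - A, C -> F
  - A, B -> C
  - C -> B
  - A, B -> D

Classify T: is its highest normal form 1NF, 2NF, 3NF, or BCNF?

3NF

Candidate keys: {A, B}, {A, C}, {A, H}. Prime attributes: {A, B, C, H}.
For B -> C we have {B}⁺ = {B, C}; {B} is not a superkey, so BCNF fails.
But every attribute on its right side ({C}) is prime, and the same holds for every other non-superkey FD, so 3NF still holds.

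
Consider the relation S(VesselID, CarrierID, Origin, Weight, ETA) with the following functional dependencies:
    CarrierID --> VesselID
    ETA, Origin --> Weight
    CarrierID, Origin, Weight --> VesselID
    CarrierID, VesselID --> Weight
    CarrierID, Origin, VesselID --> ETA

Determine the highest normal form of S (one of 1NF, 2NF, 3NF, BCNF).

1NF

Candidate key: {CarrierID, Origin}. Prime attributes: {CarrierID, Origin}.
For CarrierID --> VesselID we have {CarrierID}⁺ = {CarrierID, VesselID, Weight}; {CarrierID} is not a superkey, so BCNF fails.
Because {VesselID} is non-prime and the left side of CarrierID --> VesselID is not a superkey, the relation is not in 3NF.
The proper key subset {CarrierID} of {CarrierID, Origin} determines non-prime {VesselID, Weight}, so the relation is not even in 2NF.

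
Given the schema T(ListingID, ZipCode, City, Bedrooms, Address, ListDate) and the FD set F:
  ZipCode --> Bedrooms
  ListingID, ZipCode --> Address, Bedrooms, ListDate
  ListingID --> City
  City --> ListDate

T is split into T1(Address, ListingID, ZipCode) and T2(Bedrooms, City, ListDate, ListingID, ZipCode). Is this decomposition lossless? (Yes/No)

The shared attributes are {ListingID, ZipCode} and {ListingID, ZipCode}⁺ = {Address, Bedrooms, City, ListDate, ListingID, ZipCode}.
T1 is contained in that closure, so T1 ∩ T2 --> T1 holds and the join is lossless.

Yes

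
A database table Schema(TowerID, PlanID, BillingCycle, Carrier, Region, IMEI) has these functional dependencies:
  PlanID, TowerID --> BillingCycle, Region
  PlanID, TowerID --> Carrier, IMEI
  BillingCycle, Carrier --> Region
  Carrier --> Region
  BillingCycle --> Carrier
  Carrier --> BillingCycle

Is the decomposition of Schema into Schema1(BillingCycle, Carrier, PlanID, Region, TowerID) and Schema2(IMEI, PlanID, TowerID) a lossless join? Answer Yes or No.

Schema1 ∩ Schema2 = {PlanID, TowerID}; its closure under F is {BillingCycle, Carrier, IMEI, PlanID, Region, TowerID}.
Since Schema1 ⊆ {BillingCycle, Carrier, IMEI, PlanID, Region, TowerID}, the intersection is a superkey of Schema1; the decomposition is lossless.

Yes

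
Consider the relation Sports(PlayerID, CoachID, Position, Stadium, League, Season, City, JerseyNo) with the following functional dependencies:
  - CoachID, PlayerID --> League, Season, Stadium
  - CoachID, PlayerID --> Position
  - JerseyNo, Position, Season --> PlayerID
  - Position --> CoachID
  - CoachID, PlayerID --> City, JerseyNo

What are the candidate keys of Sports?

{CoachID, PlayerID}, {JerseyNo, Position, Season}, {PlayerID, Position}

Closure of {CoachID, PlayerID} is {City, CoachID, JerseyNo, League, PlayerID, Position, Season, Stadium}, the whole schema; {CoachID, PlayerID} is a candidate key.
Closure of {PlayerID, Position} is {City, CoachID, JerseyNo, League, PlayerID, Position, Season, Stadium}, the whole schema; {PlayerID, Position} is a candidate key.
Closure of {JerseyNo, Position, Season} is {City, CoachID, JerseyNo, League, PlayerID, Position, Season, Stadium}, the whole schema; {JerseyNo, Position, Season} is a candidate key.
Any other superkey properly contains one of these, so there are no further candidate keys.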